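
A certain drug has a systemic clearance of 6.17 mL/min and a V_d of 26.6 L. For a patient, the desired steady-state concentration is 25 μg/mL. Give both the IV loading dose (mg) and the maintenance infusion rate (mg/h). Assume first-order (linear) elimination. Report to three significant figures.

(a) 665 mg; (b) 9.26 mg/h

Loading dose = Vd × C = 26.60 × 25 = 665.0 mg
CL = 6.17 mL/min = 6.17 × 0.06 = 0.3702 L/h
Maintenance: replace elimination → rate = CL × Css = 0.3702 × 25 = 9.255 mg/h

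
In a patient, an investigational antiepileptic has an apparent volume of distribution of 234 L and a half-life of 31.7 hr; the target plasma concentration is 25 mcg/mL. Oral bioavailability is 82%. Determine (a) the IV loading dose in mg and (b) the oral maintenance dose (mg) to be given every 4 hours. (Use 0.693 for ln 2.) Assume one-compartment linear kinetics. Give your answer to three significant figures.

LD = Vd × C = 234.0 × 25 = 5850 mg
CL = 0.693 × Vd / t½ = 0.693 × 234.0 / 31.7 = 5.116 L/h
D = CL × Css × τ / F = 5.116 × 25 × 4 / 0.82 = 623.9 mg

(a) 5850 mg; (b) 624 mg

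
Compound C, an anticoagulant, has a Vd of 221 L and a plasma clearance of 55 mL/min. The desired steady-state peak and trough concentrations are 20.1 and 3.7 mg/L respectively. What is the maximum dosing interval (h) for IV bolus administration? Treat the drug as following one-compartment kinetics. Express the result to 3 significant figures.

CL = 55 mL/min = 55 × 0.06 = 3.300 L/h
k = CL / Vd = 3.300 / 221.0 = 0.01493 h⁻¹
Between IV bolus doses, concentration decays as C = C₀·e^(−kτ), so C_peak/C_trough = e^(kτ).
τ_max = ln(C_peak/C_trough) / k = ln(20.1/3.7) / 0.01493 = 1.692 / 0.01493 = 113.3 h

113 h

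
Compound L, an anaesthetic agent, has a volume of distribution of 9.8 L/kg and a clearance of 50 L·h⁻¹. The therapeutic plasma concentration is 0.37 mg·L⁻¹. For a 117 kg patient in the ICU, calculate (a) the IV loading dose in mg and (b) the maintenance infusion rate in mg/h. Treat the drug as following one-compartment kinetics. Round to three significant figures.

Vd = 9.8 L/kg × 117 kg = 1147 L
Loading dose = Vd × C = 1147 × 0.37 = 424.4 mg
Maintenance: replace elimination → rate = CL × Css = 50.00 × 0.37 = 18.50 mg/h

(a) 424 mg; (b) 18.5 mg/h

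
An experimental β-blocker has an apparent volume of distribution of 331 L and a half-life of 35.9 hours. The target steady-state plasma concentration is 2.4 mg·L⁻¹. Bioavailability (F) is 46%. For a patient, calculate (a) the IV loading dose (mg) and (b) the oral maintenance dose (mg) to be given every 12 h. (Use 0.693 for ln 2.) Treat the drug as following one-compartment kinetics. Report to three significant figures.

LD = Vd × C = 331.0 × 2.4 = 794.4 mg
CL = 0.693 × Vd / t½ = 0.693 × 331.0 / 35.9 = 6.389 L/h
D = CL × Css × τ / F = 6.389 × 2.4 × 12 / 0.46 = 400.0 mg

(a) 794 mg; (b) 400 mg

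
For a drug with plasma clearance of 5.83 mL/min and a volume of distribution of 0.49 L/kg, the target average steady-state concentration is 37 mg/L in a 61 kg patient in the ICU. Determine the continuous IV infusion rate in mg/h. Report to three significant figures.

12.9 mg/h

Convert clearance: 5.83 mL/min × 60 min/h ÷ 1000 mL/L = 0.3498 L/h
At steady state, infusion rate equals elimination rate: rate in = CL × Css.
Rate = CL × Css = 0.3498 × 37 = 12.94 mg/h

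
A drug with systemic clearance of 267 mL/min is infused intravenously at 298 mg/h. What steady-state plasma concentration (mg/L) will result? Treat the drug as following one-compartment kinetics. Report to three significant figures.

18.6 mg/L

Convert clearance: 267 mL/min × 60 min/h ÷ 1000 mL/L = 16.02 L/h
Css = rate / CL = 298 / 16.02 = 18.60 mg/L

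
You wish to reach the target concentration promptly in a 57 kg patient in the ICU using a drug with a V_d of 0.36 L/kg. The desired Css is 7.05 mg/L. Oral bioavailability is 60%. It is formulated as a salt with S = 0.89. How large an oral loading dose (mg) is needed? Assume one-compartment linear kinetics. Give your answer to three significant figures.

Total Vd = 0.36 × 57 = 20.52 L
The loading dose fills Vd to the target concentration.
LD = Vd × C / F / S = 20.52 × 7.050 / 0.6 / 0.89 = 270.9 mg

271 mg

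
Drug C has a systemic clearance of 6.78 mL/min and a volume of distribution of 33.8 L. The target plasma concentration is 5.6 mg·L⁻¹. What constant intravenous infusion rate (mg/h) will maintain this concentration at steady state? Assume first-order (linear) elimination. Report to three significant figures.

CL = 6.78 mL/min = 6.78 × 0.06 = 0.4068 L/h
R₀ = 0.4068 × 5.6 = 2.278 mg/h

2.28 mg/h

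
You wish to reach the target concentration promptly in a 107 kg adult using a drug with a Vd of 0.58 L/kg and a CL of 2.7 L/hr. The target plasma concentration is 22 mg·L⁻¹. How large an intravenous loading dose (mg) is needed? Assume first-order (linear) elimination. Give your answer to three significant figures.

Vd(total) = 107 kg × 0.58 L/kg = 62.06 L
Loading dose depends on Vd (not clearance): it fills the distribution volume.
LD = Vd × C = 62.06 × 22.00 = 1365 mg

1370 mg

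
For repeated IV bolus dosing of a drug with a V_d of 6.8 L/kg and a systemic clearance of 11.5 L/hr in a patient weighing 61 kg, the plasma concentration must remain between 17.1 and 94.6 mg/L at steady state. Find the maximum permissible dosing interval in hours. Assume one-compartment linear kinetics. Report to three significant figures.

Vd(total) = 61 kg × 6.8 L/kg = 414.8 L
k = CL / Vd = 11.50 / 414.8 = 0.02772 h⁻¹
Between IV bolus doses, concentration decays as C = C₀·e^(−kτ), so C_peak/C_trough = e^(kτ).
τ_max = ln(C_peak/C_trough) / k = ln(94.6/17.1) / 0.02772 = 1.711 / 0.02772 = 61.72 h

61.7 h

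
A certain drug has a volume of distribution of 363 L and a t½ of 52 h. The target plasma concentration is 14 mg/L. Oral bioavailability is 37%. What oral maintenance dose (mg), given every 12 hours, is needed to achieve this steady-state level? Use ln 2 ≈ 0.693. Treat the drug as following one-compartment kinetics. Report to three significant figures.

CL = ln 2 · Vd / t½ = 0.693 × 363.0 / 52 = 4.838 L/h
D = CL × Css × τ / F = 4.838 × 14 × 12 / 0.37 = 2197 mg

2200 mg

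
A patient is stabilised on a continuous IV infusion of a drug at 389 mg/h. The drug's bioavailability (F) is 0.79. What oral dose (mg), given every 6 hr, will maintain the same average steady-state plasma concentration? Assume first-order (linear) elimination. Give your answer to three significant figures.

2950 mg

To maintain the same Css, the systemic dosing rate must be unchanged: F·D/τ = infusion rate.
D = rate × τ / F = 389 × 6 / 0.79 = 2954 mg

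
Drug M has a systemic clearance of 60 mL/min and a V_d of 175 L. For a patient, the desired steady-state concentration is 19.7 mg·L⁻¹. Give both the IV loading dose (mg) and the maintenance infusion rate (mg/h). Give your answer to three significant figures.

Loading dose = Vd × C = 175.0 × 19.7 = 3448 mg
Convert clearance: 60 mL/min × 60 min/h ÷ 1000 mL/L = 3.600 L/h
Maintenance: replace elimination → rate = CL × Css = 3.600 × 19.7 = 70.92 mg/h

(a) 3450 mg; (b) 70.9 mg/h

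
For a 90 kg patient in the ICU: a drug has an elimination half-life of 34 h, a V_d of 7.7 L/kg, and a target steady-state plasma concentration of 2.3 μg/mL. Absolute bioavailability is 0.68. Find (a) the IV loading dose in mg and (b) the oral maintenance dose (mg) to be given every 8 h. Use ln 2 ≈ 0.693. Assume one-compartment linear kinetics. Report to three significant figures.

(a) 1590 mg; (b) 382 mg

Vd(total) = 90 kg × 7.7 L/kg = 693.0 L
LD = Vd × C = 693.0 × 2.3 = 1594 mg
CL = 0.693 × Vd / t½ = 0.693 × 693.0 / 34 = 14.12 L/h
D = CL × Css × τ / F = 14.12 × 2.3 × 8 / 0.68 = 382.1 mg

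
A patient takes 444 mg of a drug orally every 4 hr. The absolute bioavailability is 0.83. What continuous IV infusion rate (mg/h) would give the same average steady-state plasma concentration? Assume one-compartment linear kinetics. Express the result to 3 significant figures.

Equivalent systemic input: infusion rate = F·D/τ.
Rate = 0.83 × 444 / 4 = 92.13 mg/h

92.1 mg/h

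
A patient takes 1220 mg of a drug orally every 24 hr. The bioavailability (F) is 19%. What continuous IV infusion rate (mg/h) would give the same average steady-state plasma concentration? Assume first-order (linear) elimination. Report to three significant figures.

Equivalent systemic input: infusion rate = F·D/τ.
Rate = 0.19 × 1220 / 24 = 9.658 mg/h

9.66 mg/h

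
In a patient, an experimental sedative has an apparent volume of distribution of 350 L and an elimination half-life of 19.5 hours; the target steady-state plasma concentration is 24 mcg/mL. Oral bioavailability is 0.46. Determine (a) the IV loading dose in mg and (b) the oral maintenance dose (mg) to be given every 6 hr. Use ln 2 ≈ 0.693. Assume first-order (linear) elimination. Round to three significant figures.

(a) 8400 mg; (b) 3890 mg

LD = Vd × C = 350.0 × 24 = 8400 mg
CL = 0.693 × Vd / t½ = 0.693 × 350.0 / 19.5 = 12.44 L/h
D = CL × Css × τ / F = 12.44 × 24 × 6 / 0.46 = 3894 mg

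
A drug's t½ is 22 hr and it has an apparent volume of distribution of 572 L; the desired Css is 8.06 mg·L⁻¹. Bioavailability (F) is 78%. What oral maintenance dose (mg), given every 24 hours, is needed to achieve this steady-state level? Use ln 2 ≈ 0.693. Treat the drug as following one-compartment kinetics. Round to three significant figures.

k = 0.693/22 = 0.03150 h⁻¹, so CL = k·Vd = 0.03150 × 572.0 = 18.02 L/h
D = CL × Css × τ / F = 18.02 × 8.06 × 24 / 0.78 = 4469 mg

4470 mg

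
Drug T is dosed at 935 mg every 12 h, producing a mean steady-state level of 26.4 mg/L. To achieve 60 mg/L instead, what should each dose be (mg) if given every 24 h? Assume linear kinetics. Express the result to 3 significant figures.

For first-order elimination, Css ∝ F·D/(CL·τ); F and CL are unchanged, so Css ∝ D/τ.
D₂ = D₁ × (Css,target / Css,current) × (τ₂/τ₁) = 935 × (60/26.4) × (24/12) = 4250 mg

4250 mg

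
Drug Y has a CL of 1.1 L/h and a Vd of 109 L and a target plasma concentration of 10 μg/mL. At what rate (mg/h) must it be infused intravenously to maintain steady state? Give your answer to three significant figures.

R₀ = 1.100 × 10 = 11.00 mg/h

11.0 mg/h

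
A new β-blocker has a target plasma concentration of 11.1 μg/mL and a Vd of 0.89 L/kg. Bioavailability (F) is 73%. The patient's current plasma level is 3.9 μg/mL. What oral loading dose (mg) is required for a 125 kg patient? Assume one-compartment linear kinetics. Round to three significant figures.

1100 mg

Vd(total) = 125 kg × 0.89 L/kg = 111.3 L
Concentration deficit ΔC = 11.1 − 3.9 = 7.200 mg/L
LD = Vd × ΔC / F = 111.3 × 7.200 / 0.73 = 1098 mg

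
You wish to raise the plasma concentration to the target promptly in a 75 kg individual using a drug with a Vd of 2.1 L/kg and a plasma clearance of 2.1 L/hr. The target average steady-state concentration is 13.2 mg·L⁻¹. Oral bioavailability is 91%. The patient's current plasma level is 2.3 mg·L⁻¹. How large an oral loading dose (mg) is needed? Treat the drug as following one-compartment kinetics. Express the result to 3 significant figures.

1890 mg

Total Vd = 2.1 × 75 = 157.5 L
The loading dose fills Vd to the target concentration.
Concentration deficit ΔC = 13.2 − 2.3 = 10.90 mg/L
LD = Vd × ΔC / F = 157.5 × 10.90 / 0.91 = 1887 mg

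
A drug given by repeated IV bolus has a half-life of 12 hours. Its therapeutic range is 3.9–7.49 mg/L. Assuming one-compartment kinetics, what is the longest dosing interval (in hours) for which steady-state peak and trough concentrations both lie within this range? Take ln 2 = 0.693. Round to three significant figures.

k = 0.693 / t½ = 0.693 / 12 = 0.05775 h⁻¹
Between IV bolus doses, concentration decays as C = C₀·e^(−kτ), so C_peak/C_trough = e^(kτ).
τ_max = ln(C_peak/C_trough) / k = ln(7.49/3.9) / 0.05775 = 0.6526 / 0.05775 = 11.30 h

11.3 h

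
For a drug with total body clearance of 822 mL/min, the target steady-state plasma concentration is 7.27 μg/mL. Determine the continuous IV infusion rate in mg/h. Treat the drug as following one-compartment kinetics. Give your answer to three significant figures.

359 mg/h

Convert clearance: 822 mL/min × 60 min/h ÷ 1000 mL/L = 49.32 L/h
R₀ = 49.32 × 7.27 = 358.6 mg/h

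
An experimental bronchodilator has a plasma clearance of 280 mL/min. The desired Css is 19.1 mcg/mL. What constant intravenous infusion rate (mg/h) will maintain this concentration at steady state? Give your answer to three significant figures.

321 mg/h

CL = 280 mL/min = 280 × 0.06 = 16.80 L/h
At steady state, infusion rate equals elimination rate: rate in = CL × Css.
R₀ = 16.80 × 19.1 = 320.9 mg/h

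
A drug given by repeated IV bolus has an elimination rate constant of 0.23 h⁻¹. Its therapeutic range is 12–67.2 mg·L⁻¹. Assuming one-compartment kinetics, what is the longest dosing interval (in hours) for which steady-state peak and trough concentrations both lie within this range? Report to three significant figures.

7.49 h

Between IV bolus doses, concentration decays as C = C₀·e^(−kτ), so C_peak/C_trough = e^(kτ).
τ_max = ln(C_peak/C_trough) / k = ln(67.2/12) / 0.2300 = 1.723 / 0.2300 = 7.491 h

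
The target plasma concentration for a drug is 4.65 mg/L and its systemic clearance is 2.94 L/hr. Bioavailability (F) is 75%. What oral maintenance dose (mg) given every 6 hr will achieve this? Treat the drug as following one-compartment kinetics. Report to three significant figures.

D = CL × Css × τ / F = 2.940 × 4.65 × 6 / 0.75 = 109.4 mg

109 mg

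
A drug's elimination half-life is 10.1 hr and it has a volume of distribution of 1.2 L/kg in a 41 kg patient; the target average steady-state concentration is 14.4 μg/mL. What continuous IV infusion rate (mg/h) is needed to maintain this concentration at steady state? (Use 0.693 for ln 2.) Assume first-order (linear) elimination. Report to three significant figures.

Vd(total) = 41 kg × 1.2 L/kg = 49.20 L
k = 0.693/10.1 = 0.06861 h⁻¹, so CL = k·Vd = 0.06861 × 49.20 = 3.376 L/h
Infusion rate = CL × Css = 3.376 × 14.4 = 48.61 mg/h

48.6 mg/h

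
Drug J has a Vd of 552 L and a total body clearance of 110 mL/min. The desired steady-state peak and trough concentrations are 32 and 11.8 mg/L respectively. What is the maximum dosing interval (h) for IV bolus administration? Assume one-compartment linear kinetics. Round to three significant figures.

83.4 h

CL = 110 mL/min × 60/1000 = 6.600 L/h
k = CL / Vd = 6.600 / 552.0 = 0.01196 h⁻¹
Between IV bolus doses, concentration decays as C = C₀·e^(−kτ), so C_peak/C_trough = e^(kτ).
τ_max = ln(C_peak/C_trough) / k = ln(32/11.8) / 0.01196 = 0.9976 / 0.01196 = 83.41 h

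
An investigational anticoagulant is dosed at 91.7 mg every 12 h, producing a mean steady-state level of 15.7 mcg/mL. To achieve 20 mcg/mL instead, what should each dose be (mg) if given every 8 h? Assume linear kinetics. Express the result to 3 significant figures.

With linear kinetics, Css is proportional to dose rate (D/τ) at fixed clearance.
D₂ = D₁ × (Css,target / Css,current) × (τ₂/τ₁) = 91.7 × (20/15.7) × (8/12) = 77.88 mg

77.9 mg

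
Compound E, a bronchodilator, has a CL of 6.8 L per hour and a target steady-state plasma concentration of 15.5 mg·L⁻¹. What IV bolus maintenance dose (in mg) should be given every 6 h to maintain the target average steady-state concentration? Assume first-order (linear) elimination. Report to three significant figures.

632 mg

D = CL × Css × τ = 6.800 × 15.5 × 6 = 632.4 mg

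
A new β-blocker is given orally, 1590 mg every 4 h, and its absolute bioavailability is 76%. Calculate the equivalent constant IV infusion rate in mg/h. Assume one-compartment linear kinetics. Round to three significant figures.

302 mg/h

Equivalent systemic input: infusion rate = F·D/τ.
Rate = 0.76 × 1590 / 4 = 302.1 mg/h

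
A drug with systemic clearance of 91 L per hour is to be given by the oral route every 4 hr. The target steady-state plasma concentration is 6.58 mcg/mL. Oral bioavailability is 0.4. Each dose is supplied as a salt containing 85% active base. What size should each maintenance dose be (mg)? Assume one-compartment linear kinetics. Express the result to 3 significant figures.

D = CL × Css × τ / F / S = 91.00 × 6.58 × 4 / 0.4 / 0.85 = 7044 mg

7040 mg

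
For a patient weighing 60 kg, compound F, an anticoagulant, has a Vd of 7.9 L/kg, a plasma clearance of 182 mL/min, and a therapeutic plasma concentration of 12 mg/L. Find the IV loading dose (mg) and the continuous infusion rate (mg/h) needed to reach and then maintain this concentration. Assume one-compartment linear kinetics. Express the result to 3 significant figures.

(a) 5690 mg; (b) 131 mg/h

Vd = 7.9 L/kg × 60 kg = 474.0 L
Loading dose = Vd × C = 474.0 × 12 = 5688 mg
Convert clearance: 182 mL/min × 60 min/h ÷ 1000 mL/L = 10.92 L/h
Infusion rate = 10.92 L/h × 12 mg/L = 131.0 mg/h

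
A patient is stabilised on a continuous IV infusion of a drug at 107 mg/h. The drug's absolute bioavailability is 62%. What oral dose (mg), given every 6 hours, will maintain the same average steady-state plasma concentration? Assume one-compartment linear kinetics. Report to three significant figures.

To maintain the same Css, the systemic dosing rate must be unchanged: F·D/τ = infusion rate.
D = rate × τ / F = 107 × 6 / 0.62 = 1035 mg

1040 mg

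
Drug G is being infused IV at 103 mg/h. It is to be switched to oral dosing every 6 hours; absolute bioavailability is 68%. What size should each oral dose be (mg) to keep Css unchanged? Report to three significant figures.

To maintain the same Css, the systemic dosing rate must be unchanged: F·D/τ = infusion rate.
D = rate × τ / F = 103 × 6 / 0.68 = 908.8 mg

909 mg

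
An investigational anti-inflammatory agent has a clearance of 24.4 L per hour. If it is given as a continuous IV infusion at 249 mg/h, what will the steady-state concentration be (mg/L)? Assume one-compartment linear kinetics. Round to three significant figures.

10.2 mg/L

Css = rate / CL = 249 / 24.40 = 10.20 mg/L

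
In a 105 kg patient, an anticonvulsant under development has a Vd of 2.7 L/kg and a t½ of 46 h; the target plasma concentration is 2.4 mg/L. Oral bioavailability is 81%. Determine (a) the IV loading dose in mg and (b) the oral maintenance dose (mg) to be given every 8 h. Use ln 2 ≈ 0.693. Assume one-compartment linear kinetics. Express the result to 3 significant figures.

(a) 680 mg; (b) 101 mg

Total Vd = 2.7 × 105 = 283.5 L
LD = Vd × C = 283.5 × 2.4 = 680.4 mg
CL = 0.693 × Vd / t½ = 0.693 × 283.5 / 46 = 4.271 L/h
D = CL × Css × τ / F = 4.271 × 2.4 × 8 / 0.81 = 101.2 mg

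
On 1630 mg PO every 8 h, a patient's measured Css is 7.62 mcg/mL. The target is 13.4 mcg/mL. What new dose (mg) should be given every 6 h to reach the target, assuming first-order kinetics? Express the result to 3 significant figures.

With linear kinetics, Css is proportional to dose rate (D/τ) at fixed clearance.
D₂ = D₁ × (Css,target / Css,current) × (τ₂/τ₁) = 1630 × (13.4/7.62) × (6/8) = 2150 mg

2150 mg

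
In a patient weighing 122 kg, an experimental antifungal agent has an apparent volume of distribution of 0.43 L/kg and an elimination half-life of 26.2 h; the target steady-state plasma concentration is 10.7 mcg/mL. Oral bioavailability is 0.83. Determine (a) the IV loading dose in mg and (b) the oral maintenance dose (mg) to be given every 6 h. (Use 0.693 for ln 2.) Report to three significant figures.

Vd(total) = 122 kg × 0.43 L/kg = 52.46 L
LD = Vd × C = 52.46 × 10.7 = 561.3 mg
CL = 0.693 × Vd / t½ = 0.693 × 52.46 / 26.2 = 1.388 L/h
D = CL × Css × τ / F = 1.388 × 10.7 × 6 / 0.83 = 107.4 mg

(a) 561 mg; (b) 107 mg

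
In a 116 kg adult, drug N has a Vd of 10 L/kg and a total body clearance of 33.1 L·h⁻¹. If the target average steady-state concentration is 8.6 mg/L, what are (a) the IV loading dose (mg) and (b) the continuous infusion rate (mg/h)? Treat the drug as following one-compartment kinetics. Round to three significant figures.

Total Vd = 10 × 116 = 1160 L
Loading: fill Vd to C_target → 1160 L × 8.6 mg/L = 9976 mg
Maintenance: replace elimination → rate = CL × Css = 33.10 × 8.6 = 284.7 mg/h

(a) 9980 mg; (b) 285 mg/h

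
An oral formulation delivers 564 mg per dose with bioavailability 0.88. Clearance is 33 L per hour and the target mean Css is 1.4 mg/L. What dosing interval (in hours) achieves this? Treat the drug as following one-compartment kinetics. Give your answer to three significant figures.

10.7 h

F·D/τ = CL·Css → τ = F·D / (CL·Css).
τ = 0.88 × 564 / (33 × 1.4) = 10.74 h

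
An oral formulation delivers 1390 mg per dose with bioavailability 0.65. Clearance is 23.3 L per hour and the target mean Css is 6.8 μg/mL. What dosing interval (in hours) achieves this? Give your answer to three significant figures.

5.70 h

F·D/τ = CL·Css → τ = F·D / (CL·Css).
τ = 0.65 × 1390 / (23.3 × 6.8) = 5.702 h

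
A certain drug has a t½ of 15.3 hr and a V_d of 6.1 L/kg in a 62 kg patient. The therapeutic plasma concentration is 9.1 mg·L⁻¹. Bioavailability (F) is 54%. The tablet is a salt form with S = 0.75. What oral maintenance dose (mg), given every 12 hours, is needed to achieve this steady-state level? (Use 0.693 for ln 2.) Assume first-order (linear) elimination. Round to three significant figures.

4620 mg

Total Vd = 6.1 × 62 = 378.2 L
CL = 0.693 × Vd / t½ = 0.693 × 378.2 / 15.3 = 17.13 L/h
D = CL × Css × τ / F / S = 17.13 × 9.1 × 12 / 0.54 / 0.75 = 4619 mg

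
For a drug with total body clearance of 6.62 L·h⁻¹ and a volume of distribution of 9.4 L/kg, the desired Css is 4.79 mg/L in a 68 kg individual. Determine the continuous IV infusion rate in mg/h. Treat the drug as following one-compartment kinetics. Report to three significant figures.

31.7 mg/h

At steady state, infusion rate equals elimination rate: rate in = CL × Css.
Infusion rate = CL · Css = 6.620 L/h × 4.79 mg/L = 31.71 mg/h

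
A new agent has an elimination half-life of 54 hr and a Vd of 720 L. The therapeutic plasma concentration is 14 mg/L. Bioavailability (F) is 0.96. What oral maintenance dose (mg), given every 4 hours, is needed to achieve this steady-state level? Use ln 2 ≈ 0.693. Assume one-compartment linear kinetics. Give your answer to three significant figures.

CL = 0.693 × Vd / t½ = 0.693 × 720.0 / 54 = 9.240 L/h
D = CL × Css × τ / F = 9.240 × 14 × 4 / 0.96 = 539.0 mg

539 mg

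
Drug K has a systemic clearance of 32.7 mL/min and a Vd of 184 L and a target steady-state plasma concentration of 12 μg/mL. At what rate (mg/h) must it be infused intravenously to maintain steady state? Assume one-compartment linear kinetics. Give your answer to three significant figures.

23.5 mg/h

CL = 32.7 mL/min = 32.7 × 0.06 = 1.962 L/h
Rate = CL × Css = 1.962 × 12 = 23.54 mg/h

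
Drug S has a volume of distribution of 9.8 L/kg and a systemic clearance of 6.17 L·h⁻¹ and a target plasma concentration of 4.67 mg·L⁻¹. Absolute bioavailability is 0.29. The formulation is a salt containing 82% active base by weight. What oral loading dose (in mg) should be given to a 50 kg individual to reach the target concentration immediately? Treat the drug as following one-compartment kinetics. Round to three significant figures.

Vd = 9.8 L/kg × 50 kg = 490.0 L
LD = Vd × C / F / S = 490.0 × 4.670 / 0.29 / 0.82 = 9623 mg

9620 mg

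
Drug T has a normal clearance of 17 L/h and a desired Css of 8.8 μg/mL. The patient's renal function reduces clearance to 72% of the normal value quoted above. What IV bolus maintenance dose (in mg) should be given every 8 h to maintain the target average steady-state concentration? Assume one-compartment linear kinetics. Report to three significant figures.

862 mg

Patient clearance = 0.72 × 17.00 = 12.24 L/h
At steady state, dose per interval replaces the amount cleared in that interval: D/τ = CL·Css.
D = CL × Css × τ = 12.24 × 8.8 × 8 = 861.7 mg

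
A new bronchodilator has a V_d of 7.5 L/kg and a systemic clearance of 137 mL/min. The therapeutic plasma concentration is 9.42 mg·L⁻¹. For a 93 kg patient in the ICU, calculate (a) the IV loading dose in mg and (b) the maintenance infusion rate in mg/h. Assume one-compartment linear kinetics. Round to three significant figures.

Vd(total) = 93 kg × 7.5 L/kg = 697.5 L
Loading: fill Vd to C_target → 697.5 L × 9.42 mg/L = 6570 mg
CL = 137 mL/min = 137 × 0.06 = 8.220 L/h
Maintenance infusion rate = CL × Css = 8.220 × 9.42 = 77.43 mg/h

(a) 6570 mg; (b) 77.4 mg/h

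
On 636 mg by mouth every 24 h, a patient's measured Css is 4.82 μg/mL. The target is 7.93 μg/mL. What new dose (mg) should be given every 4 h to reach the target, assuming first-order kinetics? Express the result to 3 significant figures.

With linear kinetics, Css is proportional to dose rate (D/τ) at fixed clearance.
D₂ = D₁ × (Css,target / Css,current) × (τ₂/τ₁) = 636 × (7.93/4.82) × (4/24) = 174.4 mg

174 mg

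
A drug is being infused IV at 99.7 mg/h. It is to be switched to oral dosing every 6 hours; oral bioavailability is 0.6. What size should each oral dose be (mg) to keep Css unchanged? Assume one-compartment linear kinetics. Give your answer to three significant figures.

To maintain the same Css, the systemic dosing rate must be unchanged: F·D/τ = infusion rate.
D = rate × τ / F = 99.7 × 6 / 0.6 = 997.0 mg

997 mg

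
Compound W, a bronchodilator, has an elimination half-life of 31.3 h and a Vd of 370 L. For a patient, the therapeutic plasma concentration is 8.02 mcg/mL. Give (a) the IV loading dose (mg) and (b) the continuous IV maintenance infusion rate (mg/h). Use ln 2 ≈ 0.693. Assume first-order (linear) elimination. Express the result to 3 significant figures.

(a) 2970 mg; (b) 65.7 mg/h

LD = Vd × C = 370.0 × 8.02 = 2967 mg
CL = 0.693 × Vd / t½ = 0.693 × 370.0 / 31.3 = 8.192 L/h
Infusion rate = CL × Css = 8.192 × 8.02 = 65.70 mg/h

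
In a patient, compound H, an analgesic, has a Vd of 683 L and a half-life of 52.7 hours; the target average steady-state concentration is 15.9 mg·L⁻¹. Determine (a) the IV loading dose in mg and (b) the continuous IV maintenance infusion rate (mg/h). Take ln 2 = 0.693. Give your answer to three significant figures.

LD = Vd × C = 683.0 × 15.9 = 10860 mg
CL = 0.693 × Vd / t½ = 0.693 × 683.0 / 52.7 = 8.981 L/h
Infusion rate = CL × Css = 8.981 × 15.9 = 142.8 mg/h

(a) 10900 mg; (b) 143 mg/h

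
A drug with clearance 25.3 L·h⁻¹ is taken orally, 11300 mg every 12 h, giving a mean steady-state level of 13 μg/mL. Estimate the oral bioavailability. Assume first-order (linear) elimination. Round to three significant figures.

F·D/τ = CL·Css at steady state → F = CL·Css·τ / D.
F = 25.3 × 13 × 12 / 11300 = 0.349

0.349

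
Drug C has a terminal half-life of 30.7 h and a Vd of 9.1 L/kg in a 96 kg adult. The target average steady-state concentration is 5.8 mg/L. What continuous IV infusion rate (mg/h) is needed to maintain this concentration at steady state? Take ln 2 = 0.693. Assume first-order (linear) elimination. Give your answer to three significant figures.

Vd = 9.1 L/kg × 96 kg = 873.6 L
k = 0.693/30.7 = 0.02257 h⁻¹, so CL = k·Vd = 0.02257 × 873.6 = 19.72 L/h
Infusion rate = CL × Css = 19.72 × 5.8 = 114.4 mg/h

114 mg/h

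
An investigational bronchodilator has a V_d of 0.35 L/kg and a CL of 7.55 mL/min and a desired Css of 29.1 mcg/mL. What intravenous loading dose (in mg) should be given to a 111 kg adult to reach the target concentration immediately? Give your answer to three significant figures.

Vd(total) = 111 kg × 0.35 L/kg = 38.85 L
LD = Vd × C = 38.85 × 29.10 = 1131 mg

1130 mg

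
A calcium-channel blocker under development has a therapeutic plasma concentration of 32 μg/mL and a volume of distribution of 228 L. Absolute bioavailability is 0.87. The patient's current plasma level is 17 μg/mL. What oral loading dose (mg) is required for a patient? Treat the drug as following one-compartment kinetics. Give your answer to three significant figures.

Concentration deficit ΔC = 32 − 17 = 15.00 mg/L
LD = Vd × ΔC / F = 228.0 × 15.00 / 0.87 = 3931 mg

3930 mg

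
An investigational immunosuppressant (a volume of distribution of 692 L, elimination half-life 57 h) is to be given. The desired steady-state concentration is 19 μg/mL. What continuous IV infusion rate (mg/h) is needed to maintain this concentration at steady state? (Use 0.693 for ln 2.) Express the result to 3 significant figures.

CL = ln 2 · Vd / t½ = 0.693 × 692.0 / 57 = 8.413 L/h
Infusion rate = CL × Css = 8.413 × 19 = 159.8 mg/h

160 mg/h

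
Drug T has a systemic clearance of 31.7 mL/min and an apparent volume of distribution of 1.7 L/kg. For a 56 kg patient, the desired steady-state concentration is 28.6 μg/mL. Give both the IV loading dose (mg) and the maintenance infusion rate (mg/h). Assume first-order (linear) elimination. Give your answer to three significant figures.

Total Vd = 1.7 × 56 = 95.20 L
LD = Vd · C_target = 95.20 × 28.6 = 2723 mg
CL = 31.7 mL/min = 31.7 × 0.06 = 1.902 L/h
Infusion rate = 1.902 L/h × 28.6 mg/L = 54.40 mg/h

(a) 2720 mg; (b) 54.4 mg/h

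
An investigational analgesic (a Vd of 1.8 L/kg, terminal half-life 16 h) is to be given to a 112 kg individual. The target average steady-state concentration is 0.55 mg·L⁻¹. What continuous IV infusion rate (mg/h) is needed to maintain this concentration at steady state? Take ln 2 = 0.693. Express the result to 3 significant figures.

Vd(total) = 112 kg × 1.8 L/kg = 201.6 L
CL = ln 2 · Vd / t½ = 0.693 × 201.6 / 16 = 8.732 L/h
Infusion rate = CL × Css = 8.732 × 0.55 = 4.803 mg/h

4.80 mg/h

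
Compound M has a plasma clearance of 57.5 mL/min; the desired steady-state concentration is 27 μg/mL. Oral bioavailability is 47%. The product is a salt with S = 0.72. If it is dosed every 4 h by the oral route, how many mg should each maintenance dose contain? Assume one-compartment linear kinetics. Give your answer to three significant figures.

1100 mg

Convert clearance: 57.5 mL/min × 60 min/h ÷ 1000 mL/L = 3.450 L/h
D = CL × Css × τ / F / S = 3.450 × 27 × 4 / 0.47 / 0.72 = 1101 mg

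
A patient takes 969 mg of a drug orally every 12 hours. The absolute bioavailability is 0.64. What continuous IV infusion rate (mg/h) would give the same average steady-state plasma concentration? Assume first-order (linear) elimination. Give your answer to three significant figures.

Equivalent systemic input: infusion rate = F·D/τ.
Rate = 0.64 × 969 / 12 = 51.68 mg/h

51.7 mg/h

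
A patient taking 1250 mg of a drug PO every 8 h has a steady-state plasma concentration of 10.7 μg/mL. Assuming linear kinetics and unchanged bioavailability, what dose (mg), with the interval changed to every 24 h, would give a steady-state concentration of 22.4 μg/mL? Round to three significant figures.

With linear kinetics, Css is proportional to dose rate (D/τ) at fixed clearance.
D₂ = D₁ × (Css,target / Css,current) × (τ₂/τ₁) = 1250 × (22.4/10.7) × (24/8) = 7850 mg

7850 mg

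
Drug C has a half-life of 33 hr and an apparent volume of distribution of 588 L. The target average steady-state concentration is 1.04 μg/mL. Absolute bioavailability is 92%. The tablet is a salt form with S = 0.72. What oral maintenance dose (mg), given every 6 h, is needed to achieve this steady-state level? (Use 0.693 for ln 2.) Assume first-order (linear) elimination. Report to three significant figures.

116 mg

CL = 0.693 × Vd / t½ = 0.693 × 588.0 / 33 = 12.35 L/h
D = CL × Css × τ / F / S = 12.35 × 1.04 × 6 / 0.92 / 0.72 = 116.3 mg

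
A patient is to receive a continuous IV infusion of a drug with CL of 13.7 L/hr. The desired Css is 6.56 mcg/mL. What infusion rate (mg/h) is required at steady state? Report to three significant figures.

89.9 mg/h

At steady state, infusion rate equals elimination rate: rate in = CL × Css.
Infusion rate = CL · Css = 13.70 L/h × 6.56 mg/L = 89.87 mg/h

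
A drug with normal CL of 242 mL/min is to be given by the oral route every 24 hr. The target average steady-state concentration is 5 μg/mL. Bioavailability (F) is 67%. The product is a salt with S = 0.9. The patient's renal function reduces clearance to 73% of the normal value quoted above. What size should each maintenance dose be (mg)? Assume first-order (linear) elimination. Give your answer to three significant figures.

2110 mg

Convert clearance: 242 mL/min × 60 min/h ÷ 1000 mL/L = 14.52 L/h
Patient clearance = 0.73 × 14.52 = 10.60 L/h
At steady state, dose per interval replaces the amount cleared in that interval: F·S·D/τ = CL·Css.
D = CL × Css × τ / F / S = 10.60 × 5 × 24 / 0.67 / 0.9 = 2109 mg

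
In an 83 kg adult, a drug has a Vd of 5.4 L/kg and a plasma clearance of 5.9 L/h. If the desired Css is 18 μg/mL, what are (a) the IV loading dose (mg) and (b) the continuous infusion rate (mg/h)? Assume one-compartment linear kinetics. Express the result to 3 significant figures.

Total Vd = 5.4 × 83 = 448.2 L
LD = Vd · C_target = 448.2 × 18 = 8068 mg
Maintenance: replace elimination → rate = CL × Css = 5.900 × 18 = 106.2 mg/h

(a) 8070 mg; (b) 106 mg/h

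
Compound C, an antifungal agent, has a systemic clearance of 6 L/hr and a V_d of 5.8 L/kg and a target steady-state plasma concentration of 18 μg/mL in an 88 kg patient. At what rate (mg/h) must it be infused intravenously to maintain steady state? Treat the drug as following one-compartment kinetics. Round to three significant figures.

108 mg/h

Infusion rate = CL · Css = 6.000 L/h × 18 mg/L = 108.0 mg/h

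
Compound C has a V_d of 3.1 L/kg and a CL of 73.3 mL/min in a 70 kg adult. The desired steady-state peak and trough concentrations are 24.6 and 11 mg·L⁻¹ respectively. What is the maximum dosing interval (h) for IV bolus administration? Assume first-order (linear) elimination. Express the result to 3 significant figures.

39.7 h

Total Vd = 3.1 × 70 = 217.0 L
CL = 73.3 mL/min = 73.3 × 0.06 = 4.398 L/h
k = CL / Vd = 4.398 / 217.0 = 0.02027 h⁻¹
Between IV bolus doses, concentration decays as C = C₀·e^(−kτ), so C_peak/C_trough = e^(kτ).
τ_max = ln(C_peak/C_trough) / k = ln(24.6/11) / 0.02027 = 0.8049 / 0.02027 = 39.71 h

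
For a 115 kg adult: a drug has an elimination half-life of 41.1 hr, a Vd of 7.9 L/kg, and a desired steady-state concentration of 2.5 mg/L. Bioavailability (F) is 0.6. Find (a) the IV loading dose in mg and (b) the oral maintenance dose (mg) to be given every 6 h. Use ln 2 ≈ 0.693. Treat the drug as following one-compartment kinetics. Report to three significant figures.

(a) 2270 mg; (b) 383 mg

Vd = 7.9 L/kg × 115 kg = 908.5 L
LD = Vd × C = 908.5 × 2.5 = 2271 mg
CL = 0.693 × Vd / t½ = 0.693 × 908.5 / 41.1 = 15.32 L/h
D = CL × Css × τ / F = 15.32 × 2.5 × 6 / 0.6 = 383.0 mg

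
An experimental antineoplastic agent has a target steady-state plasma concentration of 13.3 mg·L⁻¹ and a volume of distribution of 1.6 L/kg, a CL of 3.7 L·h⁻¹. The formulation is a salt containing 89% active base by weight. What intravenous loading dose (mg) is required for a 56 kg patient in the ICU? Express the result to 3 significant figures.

1340 mg

Total Vd = 1.6 × 56 = 89.60 L
Loading dose depends on Vd (not clearance): it fills the distribution volume.
LD = Vd × C / S = 89.60 × 13.30 / 0.89 = 1339 mg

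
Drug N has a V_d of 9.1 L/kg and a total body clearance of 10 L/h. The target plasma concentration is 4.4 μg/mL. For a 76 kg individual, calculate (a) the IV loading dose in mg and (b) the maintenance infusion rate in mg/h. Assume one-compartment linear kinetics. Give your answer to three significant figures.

Total Vd = 9.1 × 76 = 691.6 L
Loading: fill Vd to C_target → 691.6 L × 4.4 mg/L = 3043 mg
Maintenance infusion rate = CL × Css = 10.00 × 4.4 = 44.00 mg/h

(a) 3040 mg; (b) 44.0 mg/h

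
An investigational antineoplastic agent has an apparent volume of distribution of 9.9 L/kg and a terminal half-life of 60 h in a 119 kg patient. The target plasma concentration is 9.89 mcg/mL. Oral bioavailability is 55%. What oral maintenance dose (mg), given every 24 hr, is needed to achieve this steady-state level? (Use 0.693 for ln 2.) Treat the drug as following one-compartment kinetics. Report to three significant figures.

Vd = 9.9 L/kg × 119 kg = 1178 L
k = 0.693/60 = 0.01155 h⁻¹, so CL = k·Vd = 0.01155 × 1178 = 13.61 L/h
D = CL × Css × τ / F = 13.61 × 9.89 × 24 / 0.55 = 5874 mg

5870 mg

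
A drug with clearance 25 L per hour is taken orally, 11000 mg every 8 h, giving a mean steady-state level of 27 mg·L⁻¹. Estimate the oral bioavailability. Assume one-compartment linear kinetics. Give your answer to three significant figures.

F·D/τ = CL·Css at steady state → F = CL·Css·τ / D.
F = 25 × 27 × 8 / 11000 = 0.491

0.491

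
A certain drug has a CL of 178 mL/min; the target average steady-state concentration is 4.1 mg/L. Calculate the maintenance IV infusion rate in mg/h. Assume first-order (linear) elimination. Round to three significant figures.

Convert clearance: 178 mL/min × 60 min/h ÷ 1000 mL/L = 10.68 L/h
Infusion rate = CL · Css = 10.68 L/h × 4.1 mg/L = 43.79 mg/h

43.8 mg/h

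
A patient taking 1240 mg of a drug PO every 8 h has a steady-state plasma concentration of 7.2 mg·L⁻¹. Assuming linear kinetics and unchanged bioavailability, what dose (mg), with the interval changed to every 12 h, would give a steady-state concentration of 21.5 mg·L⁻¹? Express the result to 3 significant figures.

With linear kinetics, Css is proportional to dose rate (D/τ) at fixed clearance.
D₂ = D₁ × (Css,target / Css,current) × (τ₂/τ₁) = 1240 × (21.5/7.2) × (12/8) = 5554 mg

5550 mg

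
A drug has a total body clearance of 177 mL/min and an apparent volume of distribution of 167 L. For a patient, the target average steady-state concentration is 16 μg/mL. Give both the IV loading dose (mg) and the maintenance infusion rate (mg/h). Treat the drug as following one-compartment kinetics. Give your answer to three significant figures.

Loading dose = Vd × C = 167.0 × 16 = 2672 mg
Convert clearance: 177 mL/min × 60 min/h ÷ 1000 mL/L = 10.62 L/h
Infusion rate = 10.62 L/h × 16 mg/L = 169.9 mg/h

(a) 2670 mg; (b) 170 mg/h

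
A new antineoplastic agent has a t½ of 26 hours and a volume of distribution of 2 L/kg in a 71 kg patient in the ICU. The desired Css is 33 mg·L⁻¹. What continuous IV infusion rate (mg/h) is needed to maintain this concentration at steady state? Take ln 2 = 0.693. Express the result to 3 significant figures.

125 mg/h

Vd = 2 L/kg × 71 kg = 142.0 L
k = 0.693/26 = 0.02665 h⁻¹, so CL = k·Vd = 0.02665 × 142.0 = 3.784 L/h
Infusion rate = CL × Css = 3.784 × 33 = 124.9 mg/h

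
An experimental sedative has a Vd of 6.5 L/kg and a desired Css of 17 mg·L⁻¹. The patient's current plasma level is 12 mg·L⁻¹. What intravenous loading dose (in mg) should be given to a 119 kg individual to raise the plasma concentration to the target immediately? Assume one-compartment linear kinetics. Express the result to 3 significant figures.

3870 mg

Vd = 6.5 L/kg × 119 kg = 773.5 L
The loading dose fills Vd to the target concentration.
Concentration deficit ΔC = 17 − 12 = 5.000 mg/L
LD = Vd × ΔC = 773.5 × 5.000 = 3868 mg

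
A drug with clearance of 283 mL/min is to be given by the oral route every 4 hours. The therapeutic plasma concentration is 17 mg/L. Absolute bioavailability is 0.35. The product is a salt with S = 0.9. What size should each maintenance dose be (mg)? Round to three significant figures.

CL = 283 mL/min = 283 × 0.06 = 16.98 L/h
D = CL × Css × τ / F / S = 16.98 × 17 × 4 / 0.35 / 0.9 = 3666 mg

3670 mg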